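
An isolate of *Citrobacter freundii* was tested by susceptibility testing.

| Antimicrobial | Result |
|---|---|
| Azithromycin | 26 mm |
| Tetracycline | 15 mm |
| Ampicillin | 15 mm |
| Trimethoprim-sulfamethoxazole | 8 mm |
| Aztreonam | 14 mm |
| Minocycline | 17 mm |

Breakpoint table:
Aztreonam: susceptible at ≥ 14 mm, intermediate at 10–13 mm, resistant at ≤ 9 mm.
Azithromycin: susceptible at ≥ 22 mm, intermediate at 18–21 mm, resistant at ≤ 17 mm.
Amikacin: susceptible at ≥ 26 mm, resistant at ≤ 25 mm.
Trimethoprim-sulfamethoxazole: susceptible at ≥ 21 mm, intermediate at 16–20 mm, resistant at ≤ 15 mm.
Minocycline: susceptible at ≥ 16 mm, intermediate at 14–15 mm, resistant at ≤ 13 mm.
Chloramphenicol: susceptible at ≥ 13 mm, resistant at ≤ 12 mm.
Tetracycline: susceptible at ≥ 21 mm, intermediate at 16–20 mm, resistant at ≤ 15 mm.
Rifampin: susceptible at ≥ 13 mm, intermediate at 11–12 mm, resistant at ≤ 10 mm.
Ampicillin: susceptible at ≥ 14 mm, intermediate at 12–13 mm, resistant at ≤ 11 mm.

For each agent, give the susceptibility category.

Azithromycin (26 mm) ≥ 22 mm — susceptible
Tetracycline (15 mm) ≤ 15 mm → resistant
Ampicillin (15 mm) ≥ 14 mm — S
Trimethoprim-sulfamethoxazole (8 mm) ≤ 15 mm — resistant
Aztreonam (14 mm) ≥ 14 mm ⇒ susceptible
Minocycline 17 mm: ≥ 16 mm — susceptible

S, R, S, R, S, S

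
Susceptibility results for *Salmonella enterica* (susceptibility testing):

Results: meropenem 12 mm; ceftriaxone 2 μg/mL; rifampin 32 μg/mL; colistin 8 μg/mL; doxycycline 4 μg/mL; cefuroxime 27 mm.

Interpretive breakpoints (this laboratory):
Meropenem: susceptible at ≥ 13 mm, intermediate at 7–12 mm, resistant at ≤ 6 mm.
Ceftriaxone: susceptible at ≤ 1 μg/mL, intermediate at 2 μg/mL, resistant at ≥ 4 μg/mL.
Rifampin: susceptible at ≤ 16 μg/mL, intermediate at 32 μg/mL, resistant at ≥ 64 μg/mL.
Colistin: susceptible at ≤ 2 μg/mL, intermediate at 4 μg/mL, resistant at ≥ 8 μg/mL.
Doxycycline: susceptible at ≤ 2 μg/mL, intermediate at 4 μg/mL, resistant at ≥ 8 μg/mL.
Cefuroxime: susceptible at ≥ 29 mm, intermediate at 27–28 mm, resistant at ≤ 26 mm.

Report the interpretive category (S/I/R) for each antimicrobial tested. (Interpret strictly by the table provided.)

Meropenem 12 mm: in 7–12 mm → Intermediate
Ceftriaxone 2 μg/mL: = 2 μg/mL — I
Rifampin (32 μg/mL) = 32 μg/mL ⇒ intermediate
Colistin (8 μg/mL) ≥ 8 μg/mL → resistant
Doxycycline 4 μg/mL: = 4 μg/mL → Intermediate
Cefuroxime (27 mm) in 27–28 mm ⇒ intermediate

I, I, I, R, I, I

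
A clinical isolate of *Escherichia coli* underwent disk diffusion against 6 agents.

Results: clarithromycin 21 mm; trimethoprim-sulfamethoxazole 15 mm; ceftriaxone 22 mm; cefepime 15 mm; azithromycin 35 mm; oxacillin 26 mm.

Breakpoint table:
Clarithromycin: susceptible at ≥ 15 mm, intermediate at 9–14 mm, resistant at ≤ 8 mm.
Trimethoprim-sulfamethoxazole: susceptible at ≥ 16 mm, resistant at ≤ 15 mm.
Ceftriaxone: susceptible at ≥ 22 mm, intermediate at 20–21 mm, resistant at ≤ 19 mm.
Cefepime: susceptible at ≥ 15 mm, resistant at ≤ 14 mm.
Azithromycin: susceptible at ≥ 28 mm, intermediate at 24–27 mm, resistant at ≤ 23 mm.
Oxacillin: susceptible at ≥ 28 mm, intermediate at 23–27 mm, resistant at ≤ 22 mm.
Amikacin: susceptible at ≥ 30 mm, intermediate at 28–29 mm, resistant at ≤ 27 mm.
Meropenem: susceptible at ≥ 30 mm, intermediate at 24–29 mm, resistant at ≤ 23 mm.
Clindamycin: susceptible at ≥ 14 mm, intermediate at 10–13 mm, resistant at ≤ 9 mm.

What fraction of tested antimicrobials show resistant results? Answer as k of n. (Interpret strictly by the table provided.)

Clarithromycin 21 mm: ≥ 15 mm — S
Trimethoprim-sulfamethoxazole: 15 mm is ≤ 15 mm → resistant
Ceftriaxone 22 mm: ≥ 22 mm → S
Cefepime: 15 mm is ≥ 15 mm — Susceptible
Azithromycin (35 mm) ≥ 28 mm → Susceptible
Oxacillin 26 mm: in 23–27 mm — I
Resistant: 1/6

1 of 6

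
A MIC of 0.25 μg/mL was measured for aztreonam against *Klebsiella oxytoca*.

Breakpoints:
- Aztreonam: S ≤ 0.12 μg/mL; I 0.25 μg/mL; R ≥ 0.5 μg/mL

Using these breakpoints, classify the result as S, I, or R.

Aztreonam: 0.25 μg/mL is = 0.25 μg/mL ⇒ I

I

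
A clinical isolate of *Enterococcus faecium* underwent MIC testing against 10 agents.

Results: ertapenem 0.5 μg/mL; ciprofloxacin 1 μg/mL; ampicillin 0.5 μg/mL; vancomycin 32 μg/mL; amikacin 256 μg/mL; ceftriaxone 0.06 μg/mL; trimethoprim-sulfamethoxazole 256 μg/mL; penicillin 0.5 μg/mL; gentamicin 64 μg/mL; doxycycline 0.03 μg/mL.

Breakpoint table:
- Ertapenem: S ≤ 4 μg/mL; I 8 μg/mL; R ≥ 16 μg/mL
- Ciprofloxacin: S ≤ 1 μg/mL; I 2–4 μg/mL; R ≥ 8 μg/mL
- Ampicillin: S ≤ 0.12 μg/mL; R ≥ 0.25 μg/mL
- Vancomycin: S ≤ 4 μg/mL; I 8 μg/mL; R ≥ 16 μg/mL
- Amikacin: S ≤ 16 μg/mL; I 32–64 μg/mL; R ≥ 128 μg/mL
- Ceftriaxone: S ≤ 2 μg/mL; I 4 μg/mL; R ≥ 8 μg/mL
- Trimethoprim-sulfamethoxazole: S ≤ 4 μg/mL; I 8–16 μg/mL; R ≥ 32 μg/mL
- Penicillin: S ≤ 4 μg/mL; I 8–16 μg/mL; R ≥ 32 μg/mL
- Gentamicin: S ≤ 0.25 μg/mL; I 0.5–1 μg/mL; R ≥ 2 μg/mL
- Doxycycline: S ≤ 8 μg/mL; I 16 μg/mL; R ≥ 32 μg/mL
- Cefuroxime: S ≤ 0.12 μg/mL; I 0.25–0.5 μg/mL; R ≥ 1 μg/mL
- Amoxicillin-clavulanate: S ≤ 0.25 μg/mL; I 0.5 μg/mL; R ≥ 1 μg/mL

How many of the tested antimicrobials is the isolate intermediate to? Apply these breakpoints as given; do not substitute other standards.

Ertapenem 0.5 μg/mL: ≤ 4 μg/mL — S
Ciprofloxacin: 1 μg/mL is ≤ 1 μg/mL ⇒ S
Ampicillin 0.5 μg/mL: ≥ 0.25 μg/mL → resistant
Vancomycin 32 μg/mL: ≥ 16 μg/mL — R
Amikacin 256 μg/mL: ≥ 128 μg/mL — Resistant
Ceftriaxone 0.06 μg/mL: ≤ 2 μg/mL — susceptible
Trimethoprim-sulfamethoxazole: 256 μg/mL is ≥ 32 μg/mL — Resistant
Penicillin (0.5 μg/mL) ≤ 4 μg/mL → S
Gentamicin: 64 μg/mL is ≥ 2 μg/mL — Resistant
Doxycycline 0.03 μg/mL: ≤ 8 μg/mL → susceptible
Intermediate: 0

0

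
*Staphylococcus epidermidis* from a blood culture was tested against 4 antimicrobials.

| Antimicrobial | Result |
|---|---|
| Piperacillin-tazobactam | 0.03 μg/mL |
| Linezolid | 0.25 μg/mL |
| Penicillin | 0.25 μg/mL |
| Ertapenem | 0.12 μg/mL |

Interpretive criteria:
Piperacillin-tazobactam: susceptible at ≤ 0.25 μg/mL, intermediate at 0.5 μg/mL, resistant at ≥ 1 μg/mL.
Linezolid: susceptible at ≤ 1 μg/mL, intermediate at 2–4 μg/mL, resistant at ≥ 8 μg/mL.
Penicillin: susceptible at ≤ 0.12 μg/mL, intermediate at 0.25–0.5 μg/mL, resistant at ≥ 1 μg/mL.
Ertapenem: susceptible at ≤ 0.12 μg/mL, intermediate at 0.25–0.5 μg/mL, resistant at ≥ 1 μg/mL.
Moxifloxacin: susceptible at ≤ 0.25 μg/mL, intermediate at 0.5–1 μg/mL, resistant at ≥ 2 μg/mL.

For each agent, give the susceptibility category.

Piperacillin-tazobactam: 0.03 μg/mL is ≤ 0.25 μg/mL ⇒ S
Linezolid: 0.25 μg/mL is ≤ 1 μg/mL → S
Penicillin: 0.25 μg/mL is in 0.25–0.5 μg/mL — Intermediate
Ertapenem: 0.12 μg/mL is ≤ 0.12 μg/mL ⇒ susceptible

S, S, I, S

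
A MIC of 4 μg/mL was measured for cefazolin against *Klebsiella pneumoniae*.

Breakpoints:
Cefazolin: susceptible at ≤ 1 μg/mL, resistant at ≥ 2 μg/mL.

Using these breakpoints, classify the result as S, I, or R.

Resistant

Cefazolin (4 μg/mL) ≥ 2 μg/mL → Resistant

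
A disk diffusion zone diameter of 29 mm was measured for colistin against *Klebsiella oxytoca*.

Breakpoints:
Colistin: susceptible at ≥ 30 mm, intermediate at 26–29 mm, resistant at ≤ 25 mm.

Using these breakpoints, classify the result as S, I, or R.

Intermediate

Colistin 29 mm: in 26–29 mm ⇒ Intermediate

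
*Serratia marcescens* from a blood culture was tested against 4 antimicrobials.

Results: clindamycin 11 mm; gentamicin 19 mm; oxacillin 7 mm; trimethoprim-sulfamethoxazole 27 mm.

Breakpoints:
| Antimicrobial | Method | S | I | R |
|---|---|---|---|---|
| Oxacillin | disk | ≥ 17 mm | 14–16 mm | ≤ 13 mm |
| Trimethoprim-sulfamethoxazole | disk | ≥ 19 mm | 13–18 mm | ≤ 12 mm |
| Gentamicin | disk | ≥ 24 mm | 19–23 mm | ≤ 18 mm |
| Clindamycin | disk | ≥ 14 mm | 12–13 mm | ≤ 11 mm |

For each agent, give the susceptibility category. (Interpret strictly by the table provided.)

R, I, R, S

Clindamycin 11 mm: ≤ 11 mm ⇒ Resistant
Gentamicin (19 mm) in 19–23 mm ⇒ I
Oxacillin (7 mm) ≤ 13 mm — resistant
Trimethoprim-sulfamethoxazole (27 mm) ≥ 19 mm — S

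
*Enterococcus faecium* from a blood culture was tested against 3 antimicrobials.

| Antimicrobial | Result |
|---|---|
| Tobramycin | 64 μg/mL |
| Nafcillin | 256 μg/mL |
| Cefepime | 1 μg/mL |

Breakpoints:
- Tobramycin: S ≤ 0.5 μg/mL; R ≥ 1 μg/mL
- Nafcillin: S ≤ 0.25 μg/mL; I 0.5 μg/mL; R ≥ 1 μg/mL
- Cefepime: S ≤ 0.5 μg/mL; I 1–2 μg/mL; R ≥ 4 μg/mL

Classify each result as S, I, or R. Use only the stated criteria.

Tobramycin: 64 μg/mL is ≥ 1 μg/mL ⇒ R
Nafcillin 256 μg/mL: ≥ 1 μg/mL → Resistant
Cefepime (1 μg/mL) in 1–2 μg/mL → Intermediate

R, R, I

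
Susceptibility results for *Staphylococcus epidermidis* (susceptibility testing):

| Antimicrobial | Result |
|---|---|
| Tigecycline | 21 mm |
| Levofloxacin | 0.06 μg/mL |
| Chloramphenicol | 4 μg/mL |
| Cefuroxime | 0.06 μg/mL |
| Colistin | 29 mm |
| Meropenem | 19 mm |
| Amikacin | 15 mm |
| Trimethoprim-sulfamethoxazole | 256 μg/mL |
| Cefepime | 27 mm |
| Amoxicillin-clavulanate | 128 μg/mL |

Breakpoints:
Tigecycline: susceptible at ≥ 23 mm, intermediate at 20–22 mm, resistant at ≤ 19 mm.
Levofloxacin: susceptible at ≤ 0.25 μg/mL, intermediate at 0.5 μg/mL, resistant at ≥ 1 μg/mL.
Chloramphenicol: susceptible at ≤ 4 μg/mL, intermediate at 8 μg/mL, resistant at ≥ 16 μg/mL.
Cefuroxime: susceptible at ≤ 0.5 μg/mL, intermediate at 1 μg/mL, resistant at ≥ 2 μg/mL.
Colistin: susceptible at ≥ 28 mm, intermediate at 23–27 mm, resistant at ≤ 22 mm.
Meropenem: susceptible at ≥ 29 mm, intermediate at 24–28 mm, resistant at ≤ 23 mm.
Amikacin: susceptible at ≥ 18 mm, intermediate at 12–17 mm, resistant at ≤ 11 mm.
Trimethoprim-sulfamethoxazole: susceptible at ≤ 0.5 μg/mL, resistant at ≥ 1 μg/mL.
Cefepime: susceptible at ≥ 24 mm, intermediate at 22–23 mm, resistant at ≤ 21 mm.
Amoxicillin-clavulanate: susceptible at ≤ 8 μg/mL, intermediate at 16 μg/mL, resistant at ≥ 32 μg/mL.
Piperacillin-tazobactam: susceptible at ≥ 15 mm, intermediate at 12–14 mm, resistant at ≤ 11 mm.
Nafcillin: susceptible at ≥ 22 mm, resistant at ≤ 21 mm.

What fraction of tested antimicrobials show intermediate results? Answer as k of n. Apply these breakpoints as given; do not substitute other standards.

2 of 10

Tigecycline 21 mm: in 20–22 mm ⇒ intermediate
Levofloxacin 0.06 μg/mL: ≤ 0.25 μg/mL — S
Chloramphenicol 4 μg/mL: ≤ 4 μg/mL ⇒ S
Cefuroxime (0.06 μg/mL) ≤ 0.5 μg/mL → Susceptible
Colistin 29 mm: ≥ 28 mm ⇒ susceptible
Meropenem: 19 mm is ≤ 23 mm — Resistant
Amikacin 15 mm: in 12–17 mm ⇒ Intermediate
Trimethoprim-sulfamethoxazole: 256 μg/mL is ≥ 1 μg/mL — R
Cefepime (27 mm) ≥ 24 mm ⇒ Susceptible
Amoxicillin-clavulanate (128 μg/mL) ≥ 32 μg/mL → resistant
Intermediate: 2/10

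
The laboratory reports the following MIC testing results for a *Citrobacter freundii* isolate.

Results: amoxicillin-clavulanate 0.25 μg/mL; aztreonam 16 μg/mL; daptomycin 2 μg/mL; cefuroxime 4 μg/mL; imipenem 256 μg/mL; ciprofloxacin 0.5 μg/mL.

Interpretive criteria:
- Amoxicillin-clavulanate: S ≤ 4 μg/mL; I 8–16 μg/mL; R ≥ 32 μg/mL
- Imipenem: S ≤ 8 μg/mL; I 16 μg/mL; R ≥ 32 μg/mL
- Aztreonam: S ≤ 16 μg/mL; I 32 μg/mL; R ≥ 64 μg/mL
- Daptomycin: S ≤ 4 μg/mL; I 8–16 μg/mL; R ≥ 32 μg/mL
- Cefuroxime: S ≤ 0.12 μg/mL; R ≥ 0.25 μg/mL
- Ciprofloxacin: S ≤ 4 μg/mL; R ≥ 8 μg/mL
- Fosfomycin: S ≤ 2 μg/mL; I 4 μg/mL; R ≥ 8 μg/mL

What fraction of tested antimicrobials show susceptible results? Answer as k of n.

Amoxicillin-clavulanate (0.25 μg/mL) ≤ 4 μg/mL — S
Aztreonam 16 μg/mL: ≤ 16 μg/mL — Susceptible
Daptomycin (2 μg/mL) ≤ 4 μg/mL ⇒ Susceptible
Cefuroxime 4 μg/mL: ≥ 0.25 μg/mL → Resistant
Imipenem: 256 μg/mL is ≥ 32 μg/mL → R
Ciprofloxacin: 0.5 μg/mL is ≤ 4 μg/mL ⇒ susceptible
Susceptible: 4/6

4 of 6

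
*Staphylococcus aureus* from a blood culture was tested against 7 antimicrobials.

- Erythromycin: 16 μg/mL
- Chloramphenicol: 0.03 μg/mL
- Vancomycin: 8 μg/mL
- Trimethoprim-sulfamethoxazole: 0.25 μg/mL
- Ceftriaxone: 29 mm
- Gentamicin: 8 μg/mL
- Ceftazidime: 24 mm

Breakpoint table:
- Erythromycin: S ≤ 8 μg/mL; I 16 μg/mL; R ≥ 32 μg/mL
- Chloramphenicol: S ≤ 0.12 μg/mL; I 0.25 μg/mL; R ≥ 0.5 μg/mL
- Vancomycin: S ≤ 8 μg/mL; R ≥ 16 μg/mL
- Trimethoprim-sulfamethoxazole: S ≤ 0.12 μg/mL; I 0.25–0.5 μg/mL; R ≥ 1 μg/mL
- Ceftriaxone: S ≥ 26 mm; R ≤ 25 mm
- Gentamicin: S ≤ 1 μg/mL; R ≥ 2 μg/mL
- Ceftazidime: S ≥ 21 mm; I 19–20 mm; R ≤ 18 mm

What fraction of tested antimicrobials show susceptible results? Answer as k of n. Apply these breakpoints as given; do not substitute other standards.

Erythromycin 16 μg/mL: = 16 μg/mL ⇒ I
Chloramphenicol: 0.03 μg/mL is ≤ 0.12 μg/mL ⇒ Susceptible
Vancomycin 8 μg/mL: ≤ 8 μg/mL ⇒ susceptible
Trimethoprim-sulfamethoxazole (0.25 μg/mL) in 0.25–0.5 μg/mL ⇒ Intermediate
Ceftriaxone: 29 mm is ≥ 26 mm ⇒ S
Gentamicin (8 μg/mL) ≥ 2 μg/mL → Resistant
Ceftazidime: 24 mm is ≥ 21 mm → susceptible
Susceptible: 4/7

4 of 7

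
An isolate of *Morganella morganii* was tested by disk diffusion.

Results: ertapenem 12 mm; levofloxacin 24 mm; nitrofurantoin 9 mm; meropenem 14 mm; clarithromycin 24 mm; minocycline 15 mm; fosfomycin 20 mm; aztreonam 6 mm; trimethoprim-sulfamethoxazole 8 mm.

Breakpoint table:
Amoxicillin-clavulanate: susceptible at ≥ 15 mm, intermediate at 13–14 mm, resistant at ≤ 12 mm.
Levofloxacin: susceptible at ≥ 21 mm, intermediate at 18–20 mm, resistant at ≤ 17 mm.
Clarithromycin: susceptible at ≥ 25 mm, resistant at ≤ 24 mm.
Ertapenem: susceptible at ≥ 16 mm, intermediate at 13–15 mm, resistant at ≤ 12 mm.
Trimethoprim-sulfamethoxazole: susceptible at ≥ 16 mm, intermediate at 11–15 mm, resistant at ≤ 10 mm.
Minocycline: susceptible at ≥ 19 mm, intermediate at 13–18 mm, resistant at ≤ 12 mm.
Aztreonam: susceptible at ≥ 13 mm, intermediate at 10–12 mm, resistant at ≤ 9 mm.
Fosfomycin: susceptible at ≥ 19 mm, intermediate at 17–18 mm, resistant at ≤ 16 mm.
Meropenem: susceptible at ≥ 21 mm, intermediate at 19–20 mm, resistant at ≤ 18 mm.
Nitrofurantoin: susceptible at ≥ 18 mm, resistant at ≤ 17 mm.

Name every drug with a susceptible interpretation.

Ertapenem (12 mm) ≤ 12 mm ⇒ resistant
Levofloxacin: 24 mm is ≥ 21 mm → Susceptible
Nitrofurantoin: 9 mm is ≤ 17 mm — Resistant
Meropenem (14 mm) ≤ 18 mm ⇒ R
Clarithromycin 24 mm: ≤ 24 mm → R
Minocycline 15 mm: in 13–18 mm → intermediate
Fosfomycin (20 mm) ≥ 19 mm ⇒ susceptible
Aztreonam (6 mm) ≤ 9 mm ⇒ R
Trimethoprim-sulfamethoxazole (8 mm) ≤ 10 mm ⇒ R

levofloxacin, fosfomycin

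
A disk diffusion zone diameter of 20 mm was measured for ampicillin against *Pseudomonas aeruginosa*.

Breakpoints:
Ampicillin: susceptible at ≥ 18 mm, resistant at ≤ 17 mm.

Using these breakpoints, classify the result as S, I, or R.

Ampicillin 20 mm: ≥ 18 mm ⇒ susceptible

Susceptible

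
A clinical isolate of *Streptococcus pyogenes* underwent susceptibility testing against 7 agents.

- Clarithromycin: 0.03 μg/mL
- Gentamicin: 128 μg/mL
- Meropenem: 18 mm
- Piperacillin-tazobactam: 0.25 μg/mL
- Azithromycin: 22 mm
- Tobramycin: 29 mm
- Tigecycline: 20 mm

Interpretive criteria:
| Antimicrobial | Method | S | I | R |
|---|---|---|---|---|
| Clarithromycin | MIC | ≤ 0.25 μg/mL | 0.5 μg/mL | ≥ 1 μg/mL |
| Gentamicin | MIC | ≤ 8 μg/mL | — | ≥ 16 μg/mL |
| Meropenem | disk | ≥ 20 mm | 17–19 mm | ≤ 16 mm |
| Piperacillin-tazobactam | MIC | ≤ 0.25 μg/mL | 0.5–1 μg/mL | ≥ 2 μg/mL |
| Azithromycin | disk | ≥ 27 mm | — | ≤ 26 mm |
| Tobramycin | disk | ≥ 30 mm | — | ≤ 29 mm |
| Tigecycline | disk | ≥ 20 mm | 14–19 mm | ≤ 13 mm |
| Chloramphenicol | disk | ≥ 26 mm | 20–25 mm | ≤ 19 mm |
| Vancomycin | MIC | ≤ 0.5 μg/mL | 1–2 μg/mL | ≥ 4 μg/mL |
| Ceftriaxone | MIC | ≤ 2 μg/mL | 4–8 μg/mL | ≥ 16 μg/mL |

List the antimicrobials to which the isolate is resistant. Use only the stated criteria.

gentamicin, azithromycin, tobramycin

Clarithromycin: 0.03 μg/mL is ≤ 0.25 μg/mL ⇒ S
Gentamicin: 128 μg/mL is ≥ 16 μg/mL → resistant
Meropenem (18 mm) in 17–19 mm → Intermediate
Piperacillin-tazobactam (0.25 μg/mL) ≤ 0.25 μg/mL — susceptible
Azithromycin 22 mm: ≤ 26 mm — R
Tobramycin (29 mm) ≤ 29 mm → resistant
Tigecycline 20 mm: ≥ 20 mm ⇒ S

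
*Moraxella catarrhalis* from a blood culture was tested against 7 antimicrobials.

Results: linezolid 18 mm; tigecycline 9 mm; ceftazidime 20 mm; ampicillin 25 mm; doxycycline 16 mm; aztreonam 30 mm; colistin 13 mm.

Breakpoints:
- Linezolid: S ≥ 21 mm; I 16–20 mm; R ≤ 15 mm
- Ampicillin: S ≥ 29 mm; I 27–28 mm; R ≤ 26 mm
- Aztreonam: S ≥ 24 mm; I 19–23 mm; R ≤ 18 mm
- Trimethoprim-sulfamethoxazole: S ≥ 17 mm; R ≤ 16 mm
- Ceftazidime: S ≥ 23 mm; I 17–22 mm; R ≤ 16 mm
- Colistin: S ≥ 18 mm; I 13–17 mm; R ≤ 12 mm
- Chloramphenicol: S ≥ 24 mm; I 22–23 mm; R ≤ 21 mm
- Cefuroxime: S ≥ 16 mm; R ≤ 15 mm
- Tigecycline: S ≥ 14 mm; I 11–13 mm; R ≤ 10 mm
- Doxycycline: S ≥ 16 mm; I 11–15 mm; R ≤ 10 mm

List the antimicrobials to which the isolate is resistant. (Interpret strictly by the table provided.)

tigecycline, ampicillin

Linezolid (18 mm) in 16–20 mm ⇒ intermediate
Tigecycline (9 mm) ≤ 10 mm → Resistant
Ceftazidime 20 mm: in 17–22 mm → I
Ampicillin (25 mm) ≤ 26 mm ⇒ R
Doxycycline 16 mm: ≥ 16 mm ⇒ susceptible
Aztreonam: 30 mm is ≥ 24 mm → S
Colistin: 13 mm is in 13–17 mm — I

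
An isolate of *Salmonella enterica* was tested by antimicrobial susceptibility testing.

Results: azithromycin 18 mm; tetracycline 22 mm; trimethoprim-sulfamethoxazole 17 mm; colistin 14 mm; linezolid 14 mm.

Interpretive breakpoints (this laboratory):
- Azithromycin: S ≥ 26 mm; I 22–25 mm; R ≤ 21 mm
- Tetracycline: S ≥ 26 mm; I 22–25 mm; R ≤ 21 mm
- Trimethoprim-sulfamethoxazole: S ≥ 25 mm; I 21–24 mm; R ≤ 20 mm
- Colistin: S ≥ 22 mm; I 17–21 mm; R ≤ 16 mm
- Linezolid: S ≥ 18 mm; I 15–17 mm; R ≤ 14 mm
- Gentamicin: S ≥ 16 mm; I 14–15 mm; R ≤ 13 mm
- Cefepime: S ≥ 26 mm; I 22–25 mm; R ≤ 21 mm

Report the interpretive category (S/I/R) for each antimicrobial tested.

Azithromycin 18 mm: ≤ 21 mm ⇒ Resistant
Tetracycline 22 mm: in 22–25 mm → Intermediate
Trimethoprim-sulfamethoxazole 17 mm: ≤ 20 mm ⇒ resistant
Colistin 14 mm: ≤ 16 mm ⇒ resistant
Linezolid: 14 mm is ≤ 14 mm ⇒ Resistant

R, I, R, R, R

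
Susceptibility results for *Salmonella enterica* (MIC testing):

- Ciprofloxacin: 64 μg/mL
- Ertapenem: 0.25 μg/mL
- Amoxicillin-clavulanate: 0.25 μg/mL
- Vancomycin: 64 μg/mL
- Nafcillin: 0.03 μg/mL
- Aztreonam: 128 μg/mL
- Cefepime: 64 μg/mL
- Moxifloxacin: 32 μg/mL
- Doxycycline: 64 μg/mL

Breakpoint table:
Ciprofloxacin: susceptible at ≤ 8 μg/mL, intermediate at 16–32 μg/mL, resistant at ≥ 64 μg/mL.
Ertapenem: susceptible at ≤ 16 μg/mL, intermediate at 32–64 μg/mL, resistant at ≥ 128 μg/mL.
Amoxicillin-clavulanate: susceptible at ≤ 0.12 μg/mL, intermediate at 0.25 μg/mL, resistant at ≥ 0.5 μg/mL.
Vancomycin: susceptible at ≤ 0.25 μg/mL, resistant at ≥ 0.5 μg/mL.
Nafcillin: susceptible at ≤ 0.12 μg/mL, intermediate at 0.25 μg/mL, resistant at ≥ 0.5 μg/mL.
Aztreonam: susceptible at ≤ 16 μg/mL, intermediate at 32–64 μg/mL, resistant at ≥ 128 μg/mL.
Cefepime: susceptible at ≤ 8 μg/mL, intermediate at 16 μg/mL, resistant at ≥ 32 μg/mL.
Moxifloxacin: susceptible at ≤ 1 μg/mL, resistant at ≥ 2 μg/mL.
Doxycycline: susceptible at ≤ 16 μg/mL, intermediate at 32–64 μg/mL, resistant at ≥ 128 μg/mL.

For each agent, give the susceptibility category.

Ciprofloxacin (64 μg/mL) ≥ 64 μg/mL ⇒ Resistant
Ertapenem (0.25 μg/mL) ≤ 16 μg/mL → Susceptible
Amoxicillin-clavulanate (0.25 μg/mL) = 0.25 μg/mL → intermediate
Vancomycin (64 μg/mL) ≥ 0.5 μg/mL — Resistant
Nafcillin (0.03 μg/mL) ≤ 0.12 μg/mL → S
Aztreonam (128 μg/mL) ≥ 128 μg/mL → resistant
Cefepime: 64 μg/mL is ≥ 32 μg/mL ⇒ Resistant
Moxifloxacin 32 μg/mL: ≥ 2 μg/mL → Resistant
Doxycycline: 64 μg/mL is in 32–64 μg/mL ⇒ I

R, S, I, R, S, R, R, R, I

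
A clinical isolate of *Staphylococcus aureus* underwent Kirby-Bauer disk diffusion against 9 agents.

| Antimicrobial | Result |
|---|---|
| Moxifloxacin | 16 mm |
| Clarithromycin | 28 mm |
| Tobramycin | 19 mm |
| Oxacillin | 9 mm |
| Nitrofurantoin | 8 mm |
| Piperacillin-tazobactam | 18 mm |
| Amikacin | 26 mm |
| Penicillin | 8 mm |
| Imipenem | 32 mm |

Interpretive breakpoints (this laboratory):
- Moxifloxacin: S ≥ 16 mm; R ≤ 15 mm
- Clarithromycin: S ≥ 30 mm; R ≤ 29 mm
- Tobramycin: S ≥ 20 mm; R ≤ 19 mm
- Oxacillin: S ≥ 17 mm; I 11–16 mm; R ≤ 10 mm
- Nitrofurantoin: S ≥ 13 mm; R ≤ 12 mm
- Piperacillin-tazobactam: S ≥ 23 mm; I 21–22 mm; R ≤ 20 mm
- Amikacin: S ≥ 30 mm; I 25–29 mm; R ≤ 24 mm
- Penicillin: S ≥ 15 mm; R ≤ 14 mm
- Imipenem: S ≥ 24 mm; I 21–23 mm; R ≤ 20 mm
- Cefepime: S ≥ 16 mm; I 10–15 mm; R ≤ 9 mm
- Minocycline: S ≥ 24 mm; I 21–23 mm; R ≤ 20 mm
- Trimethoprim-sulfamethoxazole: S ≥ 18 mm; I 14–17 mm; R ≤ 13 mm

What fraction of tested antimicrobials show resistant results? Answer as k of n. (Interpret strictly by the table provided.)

6 of 9

Moxifloxacin: 16 mm is ≥ 16 mm → S
Clarithromycin 28 mm: ≤ 29 mm ⇒ R
Tobramycin: 19 mm is ≤ 19 mm → resistant
Oxacillin (9 mm) ≤ 10 mm → resistant
Nitrofurantoin 8 mm: ≤ 12 mm ⇒ Resistant
Piperacillin-tazobactam (18 mm) ≤ 20 mm ⇒ Resistant
Amikacin (26 mm) in 25–29 mm → Intermediate
Penicillin (8 mm) ≤ 14 mm — R
Imipenem 32 mm: ≥ 24 mm — susceptible
Resistant: 6/9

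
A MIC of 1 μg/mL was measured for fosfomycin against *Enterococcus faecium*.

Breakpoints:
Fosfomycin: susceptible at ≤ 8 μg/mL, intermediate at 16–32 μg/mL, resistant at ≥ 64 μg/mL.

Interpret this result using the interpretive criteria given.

S

Fosfomycin (1 μg/mL) ≤ 8 μg/mL ⇒ S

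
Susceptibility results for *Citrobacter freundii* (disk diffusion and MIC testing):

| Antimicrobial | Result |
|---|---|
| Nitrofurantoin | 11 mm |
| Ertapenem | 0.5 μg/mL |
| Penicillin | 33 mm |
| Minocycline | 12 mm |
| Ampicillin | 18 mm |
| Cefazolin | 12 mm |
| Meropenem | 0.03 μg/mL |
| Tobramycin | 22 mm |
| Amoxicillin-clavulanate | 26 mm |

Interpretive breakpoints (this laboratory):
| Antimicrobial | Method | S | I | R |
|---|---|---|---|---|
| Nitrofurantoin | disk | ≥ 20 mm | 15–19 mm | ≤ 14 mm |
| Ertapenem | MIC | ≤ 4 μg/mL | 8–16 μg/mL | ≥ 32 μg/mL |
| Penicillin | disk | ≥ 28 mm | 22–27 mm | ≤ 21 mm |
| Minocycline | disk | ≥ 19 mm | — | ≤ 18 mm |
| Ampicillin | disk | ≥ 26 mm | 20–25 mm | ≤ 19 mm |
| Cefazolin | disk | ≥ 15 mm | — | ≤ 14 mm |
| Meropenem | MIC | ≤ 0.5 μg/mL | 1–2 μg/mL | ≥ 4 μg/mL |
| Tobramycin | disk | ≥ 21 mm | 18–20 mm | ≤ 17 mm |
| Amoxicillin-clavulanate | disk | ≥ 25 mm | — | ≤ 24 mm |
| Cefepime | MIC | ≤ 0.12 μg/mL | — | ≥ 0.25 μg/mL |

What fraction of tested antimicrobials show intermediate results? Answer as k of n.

0 of 9

Nitrofurantoin 11 mm: ≤ 14 mm ⇒ R
Ertapenem 0.5 μg/mL: ≤ 4 μg/mL — Susceptible
Penicillin: 33 mm is ≥ 28 mm ⇒ S
Minocycline 12 mm: ≤ 18 mm ⇒ Resistant
Ampicillin 18 mm: ≤ 19 mm — resistant
Cefazolin 12 mm: ≤ 14 mm ⇒ resistant
Meropenem 0.03 μg/mL: ≤ 0.5 μg/mL → Susceptible
Tobramycin: 22 mm is ≥ 21 mm ⇒ susceptible
Amoxicillin-clavulanate 26 mm: ≥ 25 mm — susceptible
Intermediate: 0/9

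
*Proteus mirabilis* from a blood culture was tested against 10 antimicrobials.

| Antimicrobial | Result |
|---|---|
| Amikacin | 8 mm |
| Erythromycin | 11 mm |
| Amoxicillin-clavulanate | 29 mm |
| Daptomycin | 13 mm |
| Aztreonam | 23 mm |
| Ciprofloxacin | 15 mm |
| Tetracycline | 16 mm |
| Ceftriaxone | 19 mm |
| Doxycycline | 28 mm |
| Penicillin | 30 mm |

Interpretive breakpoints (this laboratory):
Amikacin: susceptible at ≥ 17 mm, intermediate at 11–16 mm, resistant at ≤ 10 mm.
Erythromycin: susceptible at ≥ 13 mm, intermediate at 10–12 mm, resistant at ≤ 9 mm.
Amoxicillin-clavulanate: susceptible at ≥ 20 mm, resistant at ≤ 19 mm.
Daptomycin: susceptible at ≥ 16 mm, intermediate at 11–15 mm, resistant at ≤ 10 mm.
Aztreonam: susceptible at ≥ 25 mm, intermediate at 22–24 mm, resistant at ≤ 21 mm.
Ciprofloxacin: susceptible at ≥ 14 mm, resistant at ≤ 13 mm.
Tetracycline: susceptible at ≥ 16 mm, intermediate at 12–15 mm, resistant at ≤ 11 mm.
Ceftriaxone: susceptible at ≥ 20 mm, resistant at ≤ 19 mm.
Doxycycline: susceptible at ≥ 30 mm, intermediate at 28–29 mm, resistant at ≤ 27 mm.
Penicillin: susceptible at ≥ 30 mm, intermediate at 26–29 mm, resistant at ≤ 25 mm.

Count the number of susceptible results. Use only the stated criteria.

Amikacin (8 mm) ≤ 10 mm → resistant
Erythromycin: 11 mm is in 10–12 mm — intermediate
Amoxicillin-clavulanate (29 mm) ≥ 20 mm → S
Daptomycin: 13 mm is in 11–15 mm — intermediate
Aztreonam 23 mm: in 22–24 mm → Intermediate
Ciprofloxacin 15 mm: ≥ 14 mm — S
Tetracycline (16 mm) ≥ 16 mm ⇒ Susceptible
Ceftriaxone (19 mm) ≤ 19 mm — resistant
Doxycycline: 28 mm is in 28–29 mm — intermediate
Penicillin (30 mm) ≥ 30 mm → susceptible
Susceptible: 4

4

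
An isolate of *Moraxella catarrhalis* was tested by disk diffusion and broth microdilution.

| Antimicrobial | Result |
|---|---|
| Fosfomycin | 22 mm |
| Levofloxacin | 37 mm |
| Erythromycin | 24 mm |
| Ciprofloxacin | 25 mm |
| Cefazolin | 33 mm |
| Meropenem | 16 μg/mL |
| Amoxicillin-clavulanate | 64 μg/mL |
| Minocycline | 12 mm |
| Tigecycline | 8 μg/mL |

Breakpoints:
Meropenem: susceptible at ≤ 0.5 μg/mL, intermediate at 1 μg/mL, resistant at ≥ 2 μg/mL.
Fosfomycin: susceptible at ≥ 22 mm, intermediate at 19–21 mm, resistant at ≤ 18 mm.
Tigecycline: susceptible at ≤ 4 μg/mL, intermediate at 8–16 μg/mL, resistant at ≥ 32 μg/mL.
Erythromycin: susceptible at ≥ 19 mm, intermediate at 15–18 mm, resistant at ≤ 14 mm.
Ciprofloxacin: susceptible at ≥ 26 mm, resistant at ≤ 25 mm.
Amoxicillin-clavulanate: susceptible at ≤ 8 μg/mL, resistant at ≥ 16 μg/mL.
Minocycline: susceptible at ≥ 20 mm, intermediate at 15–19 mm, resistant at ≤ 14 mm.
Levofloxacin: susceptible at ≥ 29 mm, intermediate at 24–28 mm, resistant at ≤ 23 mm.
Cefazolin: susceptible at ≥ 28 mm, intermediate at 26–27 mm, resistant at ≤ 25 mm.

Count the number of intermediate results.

Fosfomycin: 22 mm is ≥ 22 mm — Susceptible
Levofloxacin (37 mm) ≥ 29 mm — S
Erythromycin: 24 mm is ≥ 19 mm — Susceptible
Ciprofloxacin (25 mm) ≤ 25 mm → R
Cefazolin: 33 mm is ≥ 28 mm ⇒ Susceptible
Meropenem 16 μg/mL: ≥ 2 μg/mL → R
Amoxicillin-clavulanate (64 μg/mL) ≥ 16 μg/mL — resistant
Minocycline 12 mm: ≤ 14 mm ⇒ Resistant
Tigecycline 8 μg/mL: in 8–16 μg/mL → intermediate
Intermediate: 1

1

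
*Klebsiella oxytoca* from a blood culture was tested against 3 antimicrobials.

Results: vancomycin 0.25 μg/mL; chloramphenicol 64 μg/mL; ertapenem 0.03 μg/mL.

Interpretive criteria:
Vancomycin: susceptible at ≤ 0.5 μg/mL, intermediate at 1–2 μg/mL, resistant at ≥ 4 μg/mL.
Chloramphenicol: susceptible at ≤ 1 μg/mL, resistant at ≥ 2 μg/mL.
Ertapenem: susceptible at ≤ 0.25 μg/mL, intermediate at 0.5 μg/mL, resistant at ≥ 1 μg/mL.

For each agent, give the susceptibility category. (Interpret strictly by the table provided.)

Vancomycin (0.25 μg/mL) ≤ 0.5 μg/mL → susceptible
Chloramphenicol (64 μg/mL) ≥ 2 μg/mL → R
Ertapenem: 0.03 μg/mL is ≤ 0.25 μg/mL → Susceptible

S, R, S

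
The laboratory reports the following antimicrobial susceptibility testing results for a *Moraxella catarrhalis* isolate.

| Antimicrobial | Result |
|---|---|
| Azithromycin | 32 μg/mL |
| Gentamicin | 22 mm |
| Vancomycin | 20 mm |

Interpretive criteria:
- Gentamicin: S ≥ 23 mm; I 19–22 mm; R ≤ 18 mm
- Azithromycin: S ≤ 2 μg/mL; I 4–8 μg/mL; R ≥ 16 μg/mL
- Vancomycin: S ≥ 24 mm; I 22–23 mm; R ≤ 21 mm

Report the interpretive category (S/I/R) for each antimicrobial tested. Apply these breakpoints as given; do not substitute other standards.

Azithromycin 32 μg/mL: ≥ 16 μg/mL → Resistant
Gentamicin: 22 mm is in 19–22 mm ⇒ I
Vancomycin (20 mm) ≤ 21 mm ⇒ Resistant

R, I, R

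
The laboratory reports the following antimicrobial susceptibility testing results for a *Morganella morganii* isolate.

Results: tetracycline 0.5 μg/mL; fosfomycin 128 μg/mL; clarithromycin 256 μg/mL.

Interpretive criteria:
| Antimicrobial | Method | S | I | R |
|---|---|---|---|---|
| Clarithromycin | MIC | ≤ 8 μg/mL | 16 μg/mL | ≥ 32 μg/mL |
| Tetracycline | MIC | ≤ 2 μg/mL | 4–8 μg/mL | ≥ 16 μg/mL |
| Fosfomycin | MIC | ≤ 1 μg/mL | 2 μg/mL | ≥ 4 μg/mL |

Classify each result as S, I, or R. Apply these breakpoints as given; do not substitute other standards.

Tetracycline (0.5 μg/mL) ≤ 2 μg/mL → Susceptible
Fosfomycin (128 μg/mL) ≥ 4 μg/mL → Resistant
Clarithromycin (256 μg/mL) ≥ 32 μg/mL ⇒ Resistant

S, R, R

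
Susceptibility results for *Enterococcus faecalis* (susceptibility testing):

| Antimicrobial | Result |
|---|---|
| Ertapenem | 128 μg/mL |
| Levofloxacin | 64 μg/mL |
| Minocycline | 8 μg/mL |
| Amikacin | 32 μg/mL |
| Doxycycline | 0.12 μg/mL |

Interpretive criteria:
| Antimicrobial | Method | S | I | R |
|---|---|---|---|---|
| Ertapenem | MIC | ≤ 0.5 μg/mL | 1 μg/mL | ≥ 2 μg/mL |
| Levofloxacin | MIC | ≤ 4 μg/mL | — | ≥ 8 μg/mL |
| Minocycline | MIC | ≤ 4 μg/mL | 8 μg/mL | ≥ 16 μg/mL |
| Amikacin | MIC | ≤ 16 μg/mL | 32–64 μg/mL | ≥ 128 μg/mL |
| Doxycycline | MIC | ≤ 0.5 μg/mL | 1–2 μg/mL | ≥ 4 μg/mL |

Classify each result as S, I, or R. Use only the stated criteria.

R, R, I, I, S

Ertapenem 128 μg/mL: ≥ 2 μg/mL → R
Levofloxacin 64 μg/mL: ≥ 8 μg/mL — Resistant
Minocycline (8 μg/mL) = 8 μg/mL — Intermediate
Amikacin 32 μg/mL: in 32–64 μg/mL ⇒ intermediate
Doxycycline (0.12 μg/mL) ≤ 0.5 μg/mL → Susceptible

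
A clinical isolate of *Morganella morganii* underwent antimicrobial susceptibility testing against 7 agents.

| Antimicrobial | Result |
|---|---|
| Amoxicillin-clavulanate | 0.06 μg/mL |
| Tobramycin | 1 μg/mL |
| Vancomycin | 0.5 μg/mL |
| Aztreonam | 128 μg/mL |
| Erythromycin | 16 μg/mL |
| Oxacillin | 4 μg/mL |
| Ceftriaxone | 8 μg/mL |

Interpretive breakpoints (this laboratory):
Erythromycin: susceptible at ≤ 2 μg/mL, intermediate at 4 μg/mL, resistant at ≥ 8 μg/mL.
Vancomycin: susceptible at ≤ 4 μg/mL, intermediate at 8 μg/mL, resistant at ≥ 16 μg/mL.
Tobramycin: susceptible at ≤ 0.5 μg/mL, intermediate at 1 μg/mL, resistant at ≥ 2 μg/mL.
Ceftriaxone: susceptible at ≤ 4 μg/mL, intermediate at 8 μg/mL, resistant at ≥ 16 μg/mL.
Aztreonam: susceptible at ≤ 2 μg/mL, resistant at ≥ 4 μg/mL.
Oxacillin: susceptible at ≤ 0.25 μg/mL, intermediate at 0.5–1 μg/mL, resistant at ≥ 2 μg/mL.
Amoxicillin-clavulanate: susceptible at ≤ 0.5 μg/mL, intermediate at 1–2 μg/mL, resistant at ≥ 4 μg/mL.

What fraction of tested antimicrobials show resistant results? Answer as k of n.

3 of 7

Amoxicillin-clavulanate (0.06 μg/mL) ≤ 0.5 μg/mL — S
Tobramycin 1 μg/mL: = 1 μg/mL → Intermediate
Vancomycin 0.5 μg/mL: ≤ 4 μg/mL — Susceptible
Aztreonam 128 μg/mL: ≥ 4 μg/mL → resistant
Erythromycin (16 μg/mL) ≥ 8 μg/mL — R
Oxacillin (4 μg/mL) ≥ 2 μg/mL → Resistant
Ceftriaxone: 8 μg/mL is = 8 μg/mL — intermediate
Resistant: 3/7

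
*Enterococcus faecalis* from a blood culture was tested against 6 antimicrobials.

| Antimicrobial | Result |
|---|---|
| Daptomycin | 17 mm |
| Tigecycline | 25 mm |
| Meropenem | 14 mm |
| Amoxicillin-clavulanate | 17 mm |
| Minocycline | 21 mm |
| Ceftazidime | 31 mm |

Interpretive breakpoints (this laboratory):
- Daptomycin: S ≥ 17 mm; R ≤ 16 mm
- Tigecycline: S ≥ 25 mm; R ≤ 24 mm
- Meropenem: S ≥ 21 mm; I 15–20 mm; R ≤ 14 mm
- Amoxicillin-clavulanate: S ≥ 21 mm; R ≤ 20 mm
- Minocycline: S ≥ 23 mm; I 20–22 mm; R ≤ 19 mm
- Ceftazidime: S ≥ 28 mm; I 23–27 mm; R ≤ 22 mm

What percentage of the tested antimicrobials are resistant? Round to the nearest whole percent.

33%

Daptomycin 17 mm: ≥ 17 mm ⇒ S
Tigecycline (25 mm) ≥ 25 mm ⇒ susceptible
Meropenem 14 mm: ≤ 14 mm — resistant
Amoxicillin-clavulanate (17 mm) ≤ 20 mm ⇒ resistant
Minocycline 21 mm: in 20–22 mm ⇒ intermediate
Ceftazidime: 31 mm is ≥ 28 mm — susceptible
Resistant: 2/6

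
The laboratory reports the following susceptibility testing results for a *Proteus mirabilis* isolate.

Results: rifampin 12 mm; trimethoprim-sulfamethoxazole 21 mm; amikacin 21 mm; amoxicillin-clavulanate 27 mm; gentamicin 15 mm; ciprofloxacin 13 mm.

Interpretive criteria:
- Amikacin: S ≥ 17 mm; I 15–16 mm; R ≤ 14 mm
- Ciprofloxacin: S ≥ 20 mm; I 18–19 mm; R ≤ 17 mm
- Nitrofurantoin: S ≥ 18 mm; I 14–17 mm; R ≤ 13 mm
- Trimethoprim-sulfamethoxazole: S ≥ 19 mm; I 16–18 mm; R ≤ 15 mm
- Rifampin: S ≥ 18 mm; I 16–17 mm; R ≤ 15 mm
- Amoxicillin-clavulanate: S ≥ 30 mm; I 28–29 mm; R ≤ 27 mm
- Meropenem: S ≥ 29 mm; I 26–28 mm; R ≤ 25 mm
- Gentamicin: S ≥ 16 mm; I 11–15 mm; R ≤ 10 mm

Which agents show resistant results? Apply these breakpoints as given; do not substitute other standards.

rifampin, amoxicillin-clavulanate, ciprofloxacin

Rifampin (12 mm) ≤ 15 mm ⇒ Resistant
Trimethoprim-sulfamethoxazole 21 mm: ≥ 19 mm — susceptible
Amikacin 21 mm: ≥ 17 mm ⇒ S
Amoxicillin-clavulanate (27 mm) ≤ 27 mm ⇒ Resistant
Gentamicin (15 mm) in 11–15 mm ⇒ Intermediate
Ciprofloxacin: 13 mm is ≤ 17 mm — Resistant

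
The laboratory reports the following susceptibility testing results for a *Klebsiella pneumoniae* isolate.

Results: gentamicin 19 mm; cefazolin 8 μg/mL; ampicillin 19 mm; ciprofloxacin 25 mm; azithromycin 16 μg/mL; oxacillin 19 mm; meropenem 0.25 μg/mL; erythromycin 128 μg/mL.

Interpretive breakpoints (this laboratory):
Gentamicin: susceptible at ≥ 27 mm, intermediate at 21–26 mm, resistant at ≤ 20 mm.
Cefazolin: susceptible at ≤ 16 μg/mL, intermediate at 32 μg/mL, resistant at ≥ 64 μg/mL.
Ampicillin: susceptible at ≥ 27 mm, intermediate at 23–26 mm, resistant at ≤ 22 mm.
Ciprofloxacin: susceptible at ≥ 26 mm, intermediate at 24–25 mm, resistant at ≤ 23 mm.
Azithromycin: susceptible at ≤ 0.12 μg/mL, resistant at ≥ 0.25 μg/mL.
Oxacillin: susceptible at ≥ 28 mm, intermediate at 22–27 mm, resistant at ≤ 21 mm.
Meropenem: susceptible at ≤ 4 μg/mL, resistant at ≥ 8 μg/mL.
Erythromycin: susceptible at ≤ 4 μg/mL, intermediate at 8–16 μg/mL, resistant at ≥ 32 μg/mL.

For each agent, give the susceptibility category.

Gentamicin: 19 mm is ≤ 20 mm ⇒ resistant
Cefazolin (8 μg/mL) ≤ 16 μg/mL — S
Ampicillin: 19 mm is ≤ 22 mm ⇒ Resistant
Ciprofloxacin 25 mm: in 24–25 mm → intermediate
Azithromycin (16 μg/mL) ≥ 0.25 μg/mL — Resistant
Oxacillin (19 mm) ≤ 21 mm — resistant
Meropenem (0.25 μg/mL) ≤ 4 μg/mL ⇒ S
Erythromycin (128 μg/mL) ≥ 32 μg/mL — resistant

R, S, R, I, R, R, S, R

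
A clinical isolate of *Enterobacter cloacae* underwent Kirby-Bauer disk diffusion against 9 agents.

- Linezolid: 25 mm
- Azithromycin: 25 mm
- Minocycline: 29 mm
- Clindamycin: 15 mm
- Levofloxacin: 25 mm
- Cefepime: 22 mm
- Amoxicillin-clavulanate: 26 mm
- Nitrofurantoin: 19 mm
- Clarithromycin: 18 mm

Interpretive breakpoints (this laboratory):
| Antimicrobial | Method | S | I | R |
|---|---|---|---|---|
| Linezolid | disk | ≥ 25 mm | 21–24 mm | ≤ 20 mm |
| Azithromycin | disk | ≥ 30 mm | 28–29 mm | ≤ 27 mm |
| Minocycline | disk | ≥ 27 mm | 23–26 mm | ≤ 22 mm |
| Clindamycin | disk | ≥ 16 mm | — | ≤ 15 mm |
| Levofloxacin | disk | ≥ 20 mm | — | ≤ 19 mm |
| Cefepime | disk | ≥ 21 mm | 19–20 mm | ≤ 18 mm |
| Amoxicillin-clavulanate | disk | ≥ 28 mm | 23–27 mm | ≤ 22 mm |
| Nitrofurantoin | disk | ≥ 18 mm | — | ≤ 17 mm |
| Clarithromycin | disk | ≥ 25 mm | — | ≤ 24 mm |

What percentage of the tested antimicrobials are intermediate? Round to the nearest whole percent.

11%

Linezolid 25 mm: ≥ 25 mm ⇒ Susceptible
Azithromycin (25 mm) ≤ 27 mm — resistant
Minocycline 29 mm: ≥ 27 mm → susceptible
Clindamycin 15 mm: ≤ 15 mm ⇒ R
Levofloxacin: 25 mm is ≥ 20 mm → Susceptible
Cefepime: 22 mm is ≥ 21 mm ⇒ Susceptible
Amoxicillin-clavulanate (26 mm) in 23–27 mm → intermediate
Nitrofurantoin 19 mm: ≥ 18 mm ⇒ susceptible
Clarithromycin (18 mm) ≤ 24 mm → Resistant
Intermediate: 1/9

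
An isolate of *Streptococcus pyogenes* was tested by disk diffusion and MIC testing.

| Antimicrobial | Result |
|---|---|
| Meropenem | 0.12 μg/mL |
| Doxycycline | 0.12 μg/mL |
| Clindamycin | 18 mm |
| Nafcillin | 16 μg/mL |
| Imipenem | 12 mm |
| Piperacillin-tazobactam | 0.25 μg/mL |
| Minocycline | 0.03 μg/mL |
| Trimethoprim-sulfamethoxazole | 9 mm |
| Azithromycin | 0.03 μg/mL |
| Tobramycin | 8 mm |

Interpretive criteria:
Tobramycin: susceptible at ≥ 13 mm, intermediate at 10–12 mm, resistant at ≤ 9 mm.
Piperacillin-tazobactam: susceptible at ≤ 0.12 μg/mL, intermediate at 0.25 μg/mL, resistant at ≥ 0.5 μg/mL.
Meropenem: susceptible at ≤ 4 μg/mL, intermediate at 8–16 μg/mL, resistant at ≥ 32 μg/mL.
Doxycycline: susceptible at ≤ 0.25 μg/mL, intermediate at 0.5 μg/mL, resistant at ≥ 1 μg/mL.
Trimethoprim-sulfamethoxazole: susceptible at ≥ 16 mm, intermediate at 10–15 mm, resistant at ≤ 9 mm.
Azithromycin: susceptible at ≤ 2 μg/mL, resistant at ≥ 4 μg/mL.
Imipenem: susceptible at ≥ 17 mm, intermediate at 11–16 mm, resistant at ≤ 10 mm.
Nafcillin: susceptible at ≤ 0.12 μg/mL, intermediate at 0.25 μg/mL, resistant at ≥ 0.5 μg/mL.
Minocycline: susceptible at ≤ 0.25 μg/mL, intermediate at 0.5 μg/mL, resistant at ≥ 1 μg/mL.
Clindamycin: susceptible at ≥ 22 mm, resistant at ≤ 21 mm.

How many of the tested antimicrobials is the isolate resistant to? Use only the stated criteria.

4

Meropenem: 0.12 μg/mL is ≤ 4 μg/mL — S
Doxycycline 0.12 μg/mL: ≤ 0.25 μg/mL ⇒ susceptible
Clindamycin (18 mm) ≤ 21 mm → R
Nafcillin (16 μg/mL) ≥ 0.5 μg/mL → R
Imipenem (12 mm) in 11–16 mm ⇒ Intermediate
Piperacillin-tazobactam 0.25 μg/mL: = 0.25 μg/mL — intermediate
Minocycline: 0.03 μg/mL is ≤ 0.25 μg/mL → S
Trimethoprim-sulfamethoxazole: 9 mm is ≤ 9 mm — R
Azithromycin: 0.03 μg/mL is ≤ 2 μg/mL ⇒ Susceptible
Tobramycin: 8 mm is ≤ 9 mm → resistant
Resistant: 4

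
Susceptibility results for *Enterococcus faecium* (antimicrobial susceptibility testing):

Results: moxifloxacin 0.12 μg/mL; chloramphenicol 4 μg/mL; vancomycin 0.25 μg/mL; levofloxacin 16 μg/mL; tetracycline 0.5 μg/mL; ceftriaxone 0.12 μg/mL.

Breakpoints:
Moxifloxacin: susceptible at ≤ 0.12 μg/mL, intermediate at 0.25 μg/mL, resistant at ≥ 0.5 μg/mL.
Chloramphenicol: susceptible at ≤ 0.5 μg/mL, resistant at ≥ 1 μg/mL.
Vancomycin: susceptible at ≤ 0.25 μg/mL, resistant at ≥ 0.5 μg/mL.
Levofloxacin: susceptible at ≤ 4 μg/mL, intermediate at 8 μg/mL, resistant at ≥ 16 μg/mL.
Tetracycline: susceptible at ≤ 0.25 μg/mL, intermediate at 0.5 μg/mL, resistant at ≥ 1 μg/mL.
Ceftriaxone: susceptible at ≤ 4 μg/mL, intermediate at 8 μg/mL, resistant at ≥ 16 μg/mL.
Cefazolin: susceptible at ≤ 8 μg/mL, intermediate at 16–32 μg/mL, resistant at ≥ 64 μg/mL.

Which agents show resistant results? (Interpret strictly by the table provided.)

chloramphenicol, levofloxacin

Moxifloxacin 0.12 μg/mL: ≤ 0.12 μg/mL ⇒ susceptible
Chloramphenicol (4 μg/mL) ≥ 1 μg/mL ⇒ R
Vancomycin 0.25 μg/mL: ≤ 0.25 μg/mL ⇒ Susceptible
Levofloxacin: 16 μg/mL is ≥ 16 μg/mL ⇒ Resistant
Tetracycline: 0.5 μg/mL is = 0.5 μg/mL → Intermediate
Ceftriaxone: 0.12 μg/mL is ≤ 4 μg/mL — susceptible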